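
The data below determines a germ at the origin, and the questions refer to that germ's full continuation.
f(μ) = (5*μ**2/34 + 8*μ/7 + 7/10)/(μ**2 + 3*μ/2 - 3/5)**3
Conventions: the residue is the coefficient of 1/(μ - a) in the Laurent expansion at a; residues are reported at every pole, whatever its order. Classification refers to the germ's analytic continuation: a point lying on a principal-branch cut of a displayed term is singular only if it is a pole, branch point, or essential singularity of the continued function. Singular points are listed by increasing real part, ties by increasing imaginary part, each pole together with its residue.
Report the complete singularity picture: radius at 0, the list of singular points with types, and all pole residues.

Radius of convergence at 0: -3/4 + (1/20)*sqrt(465).
At -3/4 - (1/20)*sqrt(465): a pole of order 3; residue (2780/3545129)*sqrt(465).
At -3/4 + (1/20)*sqrt(465): a pole of order 3; residue -(2780/3545129)*sqrt(465).

Denominator factor (μ**2 + 3*μ/2 - 3/5)^3: discriminant 93/20, real irrational roots -3/4 + (1/20)*sqrt(465) and -3/4 - (1/20)*sqrt(465); poles of order 3, moduli -3/4 + (1/20)*sqrt(465) and 3/4 + (1/20)*sqrt(465).
The radius of convergence is the smallest modulus among the singular points: -3/4 + (1/20)*sqrt(465).
The factor μ**2 + 3*μ/2 - 3/5 splits as (μ - a)(μ - a') with a = -3/4 - (1/20)*sqrt(465), a' = -3/4 + (1/20)*sqrt(465). At the order-3 pole a set g(μ) = (μ - a)^3*f(μ) = [5*μ**2/34 + 8*μ/7 + 7/10] / (μ - a')^3.
Order-3 pole: residue = g''(a)/2; g''(-3/4 - (1/20)*sqrt(465)) = (5560/3545129)*sqrt(465), so the residue is (2780/3545129)*sqrt(465).
The factor μ**2 + 3*μ/2 - 3/5 splits as (μ - a)(μ - a') with a = -3/4 + (1/20)*sqrt(465), a' = -3/4 - (1/20)*sqrt(465). At the order-3 pole a set g(μ) = (μ - a)^3*f(μ) = [5*μ**2/34 + 8*μ/7 + 7/10] / (μ - a')^3.
Order-3 pole: residue = g''(a)/2; g''(-3/4 + (1/20)*sqrt(465)) = -(5560/3545129)*sqrt(465), so the residue is -(2780/3545129)*sqrt(465).
List the singular points by increasing real part (a conjugate pair: the negative imaginary part first).


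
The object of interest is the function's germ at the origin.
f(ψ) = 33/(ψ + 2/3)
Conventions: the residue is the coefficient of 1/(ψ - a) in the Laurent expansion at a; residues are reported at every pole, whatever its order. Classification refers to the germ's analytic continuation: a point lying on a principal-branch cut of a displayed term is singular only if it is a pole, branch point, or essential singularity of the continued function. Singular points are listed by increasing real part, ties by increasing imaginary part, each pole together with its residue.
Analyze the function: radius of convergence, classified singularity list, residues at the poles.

Denominator factor (ψ + 2/3): pole of order 1 at -2/3, modulus 2/3.
The radius of convergence is the smallest modulus among the singular points: 2/3.
At the order-1 pole -2/3 set g(ψ) = (ψ - (-2/3))*f(ψ) = 33.
Simple pole: residue = g(a) at a = -2/3, which is 33.

Radius of convergence at 0: 2/3.
At -2/3: a pole of order 1; residue 33.


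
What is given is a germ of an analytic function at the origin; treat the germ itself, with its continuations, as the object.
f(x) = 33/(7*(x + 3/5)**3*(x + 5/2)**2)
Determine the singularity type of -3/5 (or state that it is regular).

The denominator factor x + 3/5 vanishes at -3/5 and appears to the power 3; the numerator there equals 33/7, nonzero, and no other factor vanishes.
Hence a pole whose order is the multiplicity, 3.

The point is a pole of order 3.


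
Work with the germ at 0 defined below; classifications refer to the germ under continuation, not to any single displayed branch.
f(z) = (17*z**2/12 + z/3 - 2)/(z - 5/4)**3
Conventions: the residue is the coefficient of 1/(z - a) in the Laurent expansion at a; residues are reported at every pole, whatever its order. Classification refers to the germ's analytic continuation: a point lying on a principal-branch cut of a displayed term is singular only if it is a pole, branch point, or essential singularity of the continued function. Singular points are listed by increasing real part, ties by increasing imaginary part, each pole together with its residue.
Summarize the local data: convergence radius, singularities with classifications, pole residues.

Radius of convergence at 0: 5/4.
At 5/4: a pole of order 3; residue 17/12.

Denominator factor (z - 5/4)^3: pole of order 3 at 5/4, modulus 5/4.
The radius of convergence is the smallest modulus among the singular points: 5/4.
At the order-3 pole 5/4 set g(z) = (z - (5/4))^3*f(z) = 17*z**2/12 + z/3 - 2.
Order-3 pole: residue = g''(a)/2; g''(5/4) = 17/6, so the residue is 17/12.


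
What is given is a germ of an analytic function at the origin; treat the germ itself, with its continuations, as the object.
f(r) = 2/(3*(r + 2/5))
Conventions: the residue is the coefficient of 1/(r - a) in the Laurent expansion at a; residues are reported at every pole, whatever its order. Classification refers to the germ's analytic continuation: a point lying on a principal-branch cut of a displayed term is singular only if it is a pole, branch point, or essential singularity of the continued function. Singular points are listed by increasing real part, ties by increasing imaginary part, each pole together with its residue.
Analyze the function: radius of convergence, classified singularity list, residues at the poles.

Denominator factor (r + 2/5): pole of order 1 at -2/5, modulus 2/5.
The radius of convergence is the smallest modulus among the singular points: 2/5.
At the order-1 pole -2/5 set g(r) = (r - (-2/5))*f(r) = 2/3.
Simple pole: residue = g(a) at a = -2/5, which is 2/3.

Radius of convergence at 0: 2/5.
At -2/5: a pole of order 1; residue 2/3.


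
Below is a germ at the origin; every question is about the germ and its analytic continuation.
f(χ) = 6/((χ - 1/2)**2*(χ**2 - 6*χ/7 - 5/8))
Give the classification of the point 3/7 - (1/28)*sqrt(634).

The denominator factor χ**2 - 6*χ/7 - 5/8 vanishes at 3/7 - (1/28)*sqrt(634) and appears to the power 1; the numerator there equals 6, nonzero, and no other factor vanishes.
Hence a pole whose order is the multiplicity, 1.

The point is a pole of order 1.


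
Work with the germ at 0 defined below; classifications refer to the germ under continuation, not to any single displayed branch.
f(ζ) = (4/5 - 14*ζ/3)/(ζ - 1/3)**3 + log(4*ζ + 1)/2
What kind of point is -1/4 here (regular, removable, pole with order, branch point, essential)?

The point is a logarithmic branch point.

The term (1/2)*log(1 - ζ/(-1/4)) has argument 1 - -1/4/(-1/4) = 0 at -1/4: a logarithmic (infinitely-sheeted) branch point; the remaining terms are analytic or single-valued there.


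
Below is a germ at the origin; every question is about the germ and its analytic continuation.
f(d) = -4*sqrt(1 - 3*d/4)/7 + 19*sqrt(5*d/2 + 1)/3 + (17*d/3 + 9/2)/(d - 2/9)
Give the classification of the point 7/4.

The point is a regular point.

Denominator factors: d - 2/9 = 55/36 at d = 7/4 — none vanishes.
Branch term sqrt(1 - d/(-2/5)): argument at 7/4 is 43/8, nonzero, so 7/4 is not its branch point (a point on a principal cut is still regular for the continued germ).
Branch term sqrt(1 - d/(4/3)): argument at 7/4 is -5/16, nonzero, so 7/4 is not its branch point (a point on a principal cut is still regular for the continued germ).
So the germ continues analytically to 7/4.


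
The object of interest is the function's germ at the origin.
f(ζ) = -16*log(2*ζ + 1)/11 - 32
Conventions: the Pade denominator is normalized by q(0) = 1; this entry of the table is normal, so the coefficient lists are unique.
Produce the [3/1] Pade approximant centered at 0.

The Pade approximant has numerator coefficients [-32, -560/11, -16/11, 16/33]; denominator coefficients [1, 3/2].

Taylor coefficients needed (expand at 0): a_0 = -32, a_1 = -32/11, a_2 = 32/11, a_3 = -128/33, a_4 = 64/11.
Write the denominator as Q(ζ) = 1 + q1*ζ. Requiring Q*f - P = O(ζ^5) with deg P <= 3 kills the coefficients of ζ^4..ζ^4 in Q*f:
  ζ^4: a_4 + q1*a_3 = 0, i.e. 64/11 + (-128/33)*q1 = 0.
Solving this linear system: q1 = 3/2.
The numerator is Q*f truncated at degree 3: P0 = a_0 = -32; P1 = a_1 + q1*a_0 = -560/11; P2 = a_2 + q1*a_1 = -16/11; P3 = a_3 + q1*a_2 = 16/33.


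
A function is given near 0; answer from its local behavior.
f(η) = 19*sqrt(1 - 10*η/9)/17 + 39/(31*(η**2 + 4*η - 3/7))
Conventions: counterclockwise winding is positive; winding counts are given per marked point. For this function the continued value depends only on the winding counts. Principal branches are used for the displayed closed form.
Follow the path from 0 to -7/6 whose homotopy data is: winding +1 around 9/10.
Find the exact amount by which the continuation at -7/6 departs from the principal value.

Continued minus principal equals -(38/153)*sqrt(186).

The rational part is single-valued and drops out of the difference; each branch term changes only by its own monodromy.
(19/17)*sqrt(1 - η/(9/10)): winding +1 is odd, the square root flips sign, contributing -2*(19/17)*sqrt(1 - (-7/6)/(9/10)) = -2*(19/17)*sqrt(62/27) = -(38/153)*sqrt(186).
Summing the contributions at η = -7/6 gives -(38/153)*sqrt(186).


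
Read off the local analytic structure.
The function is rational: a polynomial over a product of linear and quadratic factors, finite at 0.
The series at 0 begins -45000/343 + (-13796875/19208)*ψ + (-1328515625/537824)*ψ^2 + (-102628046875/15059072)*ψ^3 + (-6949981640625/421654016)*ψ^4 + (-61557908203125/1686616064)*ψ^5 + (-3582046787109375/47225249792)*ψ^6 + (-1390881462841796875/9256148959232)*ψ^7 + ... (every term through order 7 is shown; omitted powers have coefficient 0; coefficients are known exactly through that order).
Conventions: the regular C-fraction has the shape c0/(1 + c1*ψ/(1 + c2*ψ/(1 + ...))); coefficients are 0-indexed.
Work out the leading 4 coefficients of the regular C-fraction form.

The regular C-fraction coefficients are [-45000/343, -22075/4032, 7248625/3560256, -10292647968/8960750225].

Taylor coefficients (read off): a_0 = -45000/343, a_1 = -13796875/19208, a_2 = -1328515625/537824, a_3 = -102628046875/15059072.
c0 = a_0 = -45000/343. Peel one level at a time: if S = 1 + c*ψ/S' with S'(0) = 1, then c is the ψ-coefficient of S and S' = c*ψ/(S - 1).
S_1 = c0/f = 1 + (-22075/4032)*ψ + (181215625/16257024)*ψ^2 + ...; c1 = -22075/4032.
S_2 = c1*ψ/(S_1 - 1) = 1 + (7248625/3560256)*ψ + (178691805/76409522)*ψ^2 + ...; c2 = 7248625/3560256.
S_3 = c2*ψ/(S_2 - 1) = 1 + (-10292647968/8960750225)*ψ + ...; c3 = -10292647968/8960750225.


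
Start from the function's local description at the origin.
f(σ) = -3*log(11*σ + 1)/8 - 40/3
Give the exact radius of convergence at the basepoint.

The radius of convergence is 1/11.

Branch term (-3/8)*log(1 - σ/(-1/11)): its argument vanishes at σ = -1/11, a logarithmic branch point, modulus 1/11.
The radius of convergence is the smallest modulus among the singular points: 1/11.


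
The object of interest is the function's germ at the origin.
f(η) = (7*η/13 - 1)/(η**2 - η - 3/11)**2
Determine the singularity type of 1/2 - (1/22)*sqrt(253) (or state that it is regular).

The point is a pole of order 2.

The denominator factor η**2 - η - 3/11 vanishes at 1/2 - (1/22)*sqrt(253) and appears to the power 2; the numerator there equals -19/26 - (7/286)*sqrt(253), nonzero, and no other factor vanishes.
Hence a pole whose order is the multiplicity, 2.


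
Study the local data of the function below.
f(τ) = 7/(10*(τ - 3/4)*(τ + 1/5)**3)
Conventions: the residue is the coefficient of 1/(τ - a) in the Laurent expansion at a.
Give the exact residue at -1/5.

At the order-3 pole -1/5 set g(τ) = (τ - (-1/5))^3*f(τ) = 7/(10*(τ - 3/4)).
Order-3 pole: residue = g''(a)/2; g''(-1/5) = -11200/6859, so the residue is -5600/6859.

The residue is -5600/6859.


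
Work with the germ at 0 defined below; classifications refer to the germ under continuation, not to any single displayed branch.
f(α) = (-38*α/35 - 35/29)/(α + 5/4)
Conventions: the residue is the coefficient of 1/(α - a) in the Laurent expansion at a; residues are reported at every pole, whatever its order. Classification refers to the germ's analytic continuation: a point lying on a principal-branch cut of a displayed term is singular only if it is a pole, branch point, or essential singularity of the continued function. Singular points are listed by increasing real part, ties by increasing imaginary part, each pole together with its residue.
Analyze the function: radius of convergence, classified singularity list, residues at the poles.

Radius of convergence at 0: 5/4.
At -5/4: a pole of order 1; residue 61/406.

Denominator factor (α + 5/4): pole of order 1 at -5/4, modulus 5/4.
The radius of convergence is the smallest modulus among the singular points: 5/4.
At the order-1 pole -5/4 set g(α) = (α - (-5/4))*f(α) = -38*α/35 - 35/29.
Simple pole: residue = g(a) at a = -5/4, which is 61/406.


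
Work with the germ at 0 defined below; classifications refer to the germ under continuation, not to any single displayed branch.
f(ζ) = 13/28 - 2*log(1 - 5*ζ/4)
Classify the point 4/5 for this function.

The term (-2)*log(1 - ζ/(4/5)) has argument 1 - 4/5/(4/5) = 0 at 4/5: a logarithmic (infinitely-sheeted) branch point; the remaining terms are analytic or single-valued there.

The point is a logarithmic branch point.


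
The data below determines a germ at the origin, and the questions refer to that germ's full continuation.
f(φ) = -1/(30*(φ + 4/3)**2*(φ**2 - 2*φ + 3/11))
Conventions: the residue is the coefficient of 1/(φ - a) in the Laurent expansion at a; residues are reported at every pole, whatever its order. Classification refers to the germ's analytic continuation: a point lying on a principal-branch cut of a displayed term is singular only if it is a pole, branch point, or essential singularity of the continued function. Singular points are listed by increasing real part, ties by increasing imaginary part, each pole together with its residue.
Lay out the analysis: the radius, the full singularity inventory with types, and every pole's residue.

Radius of convergence at 0: 1 - (2/11)*sqrt(22).
At -4/3: a pole of order 2; residue -7623/1090445.
At 1 - (2/11)*sqrt(22): a pole of order 1; residue 7623/2180890 + (20163/17447120)*sqrt(22).
At 1 + (2/11)*sqrt(22): a pole of order 1; residue 7623/2180890 - (20163/17447120)*sqrt(22).


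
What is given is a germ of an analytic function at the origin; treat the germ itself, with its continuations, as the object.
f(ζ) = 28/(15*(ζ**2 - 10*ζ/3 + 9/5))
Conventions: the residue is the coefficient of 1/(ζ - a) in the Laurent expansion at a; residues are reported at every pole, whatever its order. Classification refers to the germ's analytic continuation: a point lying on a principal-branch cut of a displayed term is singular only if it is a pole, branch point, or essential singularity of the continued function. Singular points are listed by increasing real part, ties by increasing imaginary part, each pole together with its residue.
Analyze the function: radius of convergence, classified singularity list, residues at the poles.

Radius of convergence at 0: 5/3 - (2/15)*sqrt(55).
At 5/3 - (2/15)*sqrt(55): a pole of order 1; residue -(7/55)*sqrt(55).
At 5/3 + (2/15)*sqrt(55): a pole of order 1; residue (7/55)*sqrt(55).

Denominator factor (ζ**2 - 10*ζ/3 + 9/5): discriminant 176/45, real irrational roots 5/3 + (2/15)*sqrt(55) and 5/3 - (2/15)*sqrt(55); poles of order 1, moduli 5/3 + (2/15)*sqrt(55) and 5/3 - (2/15)*sqrt(55).
The radius of convergence is the smallest modulus among the singular points: 5/3 - (2/15)*sqrt(55).
The factor ζ**2 - 10*ζ/3 + 9/5 splits as (ζ - a)(ζ - a') with a = 5/3 - (2/15)*sqrt(55), a' = 5/3 + (2/15)*sqrt(55). At the order-1 pole a set g(ζ) = (ζ - a)*f(ζ) = [28/15] / (ζ - a').
Simple pole: residue = g(a) at a = 5/3 - (2/15)*sqrt(55), which is -(7/55)*sqrt(55).
The factor ζ**2 - 10*ζ/3 + 9/5 splits as (ζ - a)(ζ - a') with a = 5/3 + (2/15)*sqrt(55), a' = 5/3 - (2/15)*sqrt(55). At the order-1 pole a set g(ζ) = (ζ - a)*f(ζ) = [28/15] / (ζ - a').
Simple pole: residue = g(a) at a = 5/3 + (2/15)*sqrt(55), which is (7/55)*sqrt(55).
List the singular points by increasing real part (a conjugate pair: the negative imaginary part first).


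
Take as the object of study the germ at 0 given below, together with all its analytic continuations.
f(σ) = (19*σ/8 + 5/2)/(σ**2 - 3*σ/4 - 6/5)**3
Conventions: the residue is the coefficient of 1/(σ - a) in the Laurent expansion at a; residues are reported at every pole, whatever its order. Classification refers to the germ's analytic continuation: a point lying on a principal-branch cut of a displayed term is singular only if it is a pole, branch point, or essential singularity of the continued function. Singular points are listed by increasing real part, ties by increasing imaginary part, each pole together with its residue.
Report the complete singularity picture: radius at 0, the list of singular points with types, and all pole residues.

Radius of convergence at 0: -3/8 + (1/40)*sqrt(2145).
At 3/8 - (1/40)*sqrt(2145): a pole of order 3; residue -(173600/26317863)*sqrt(2145).
At 3/8 + (1/40)*sqrt(2145): a pole of order 3; residue (173600/26317863)*sqrt(2145).

Denominator factor (σ**2 - 3*σ/4 - 6/5)^3: discriminant 429/80, real irrational roots 3/8 + (1/40)*sqrt(2145) and 3/8 - (1/40)*sqrt(2145); poles of order 3, moduli 3/8 + (1/40)*sqrt(2145) and -3/8 + (1/40)*sqrt(2145).
The radius of convergence is the smallest modulus among the singular points: -3/8 + (1/40)*sqrt(2145).
The factor σ**2 - 3*σ/4 - 6/5 splits as (σ - a)(σ - a') with a = 3/8 - (1/40)*sqrt(2145), a' = 3/8 + (1/40)*sqrt(2145). At the order-3 pole a set g(σ) = (σ - a)^3*f(σ) = [19*σ/8 + 5/2] / (σ - a')^3.
Order-3 pole: residue = g''(a)/2; g''(3/8 - (1/40)*sqrt(2145)) = -(347200/26317863)*sqrt(2145), so the residue is -(173600/26317863)*sqrt(2145).
The factor σ**2 - 3*σ/4 - 6/5 splits as (σ - a)(σ - a') with a = 3/8 + (1/40)*sqrt(2145), a' = 3/8 - (1/40)*sqrt(2145). At the order-3 pole a set g(σ) = (σ - a)^3*f(σ) = [19*σ/8 + 5/2] / (σ - a')^3.
Order-3 pole: residue = g''(a)/2; g''(3/8 + (1/40)*sqrt(2145)) = (347200/26317863)*sqrt(2145), so the residue is (173600/26317863)*sqrt(2145).
List the singular points by increasing real part (a conjugate pair: the negative imaginary part first).


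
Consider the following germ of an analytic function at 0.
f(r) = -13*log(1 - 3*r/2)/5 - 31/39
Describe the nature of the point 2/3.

The point is a logarithmic branch point.

The term (-13/5)*log(1 - r/(2/3)) has argument 1 - 2/3/(2/3) = 0 at 2/3: a logarithmic (infinitely-sheeted) branch point; the remaining terms are analytic or single-valued there.


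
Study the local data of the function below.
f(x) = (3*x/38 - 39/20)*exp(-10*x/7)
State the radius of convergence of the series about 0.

The radius of convergence is infinite.

The factor exp(-10*x/7) is entire and contributes no finite singular point.
The polynomial part has no poles.
No finite singular points: the Taylor series at 0 converges everywhere.


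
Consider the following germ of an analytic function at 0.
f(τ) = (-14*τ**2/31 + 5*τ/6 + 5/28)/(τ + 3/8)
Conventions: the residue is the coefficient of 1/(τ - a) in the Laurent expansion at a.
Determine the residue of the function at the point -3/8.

At the order-1 pole -3/8 set g(τ) = (τ - (-3/8))*f(τ) = -14*τ**2/31 + 5*τ/6 + 5/28.
Simple pole: residue = g(a) at a = -3/8, which is -1371/6944.

The residue is -1371/6944.


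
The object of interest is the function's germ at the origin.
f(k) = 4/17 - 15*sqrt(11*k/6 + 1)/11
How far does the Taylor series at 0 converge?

The radius of convergence is 6/11.

Branch term (-15/11)*sqrt(1 - k/(-6/11)): its argument vanishes at k = -6/11, a square-root branch point, modulus 6/11.
The radius of convergence is the smallest modulus among the singular points: 6/11.


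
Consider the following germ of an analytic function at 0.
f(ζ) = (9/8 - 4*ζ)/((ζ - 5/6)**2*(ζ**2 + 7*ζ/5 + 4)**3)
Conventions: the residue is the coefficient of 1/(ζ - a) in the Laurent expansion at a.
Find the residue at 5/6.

The residue is -26267328/9910597205.

At the order-2 pole 5/6 set g(ζ) = (ζ - (5/6))^2*f(ζ) = (9/8 - 4*ζ)/(ζ**2 + 7*ζ/5 + 4)**3.
Order-2 pole: residue = g'(a); g'(5/6) = -26267328/9910597205, so the residue is -26267328/9910597205.


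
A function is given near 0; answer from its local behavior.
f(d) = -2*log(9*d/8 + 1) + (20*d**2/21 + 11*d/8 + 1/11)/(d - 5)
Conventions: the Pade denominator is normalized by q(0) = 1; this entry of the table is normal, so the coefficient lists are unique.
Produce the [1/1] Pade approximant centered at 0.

The Pade approximant has numerator coefficients [-1/55, -1481296/584115]; denominator coefficients [1, 1883891/4672920].

Taylor coefficients needed (expand at 0): a_0 = -1/55, a_1 = -5563/2200, a_2 = 1883891/1848000.
Write the denominator as Q(d) = 1 + q1*d. Requiring Q*f - P = O(d^3) with deg P <= 1 kills the coefficients of d^2..d^2 in Q*f:
  d^2: a_2 + q1*a_1 = 0, i.e. 1883891/1848000 + (-5563/2200)*q1 = 0.
Solving this linear system: q1 = 1883891/4672920.
The numerator is Q*f truncated at degree 1: P0 = a_0 = -1/55; P1 = a_1 + q1*a_0 = -1481296/584115.


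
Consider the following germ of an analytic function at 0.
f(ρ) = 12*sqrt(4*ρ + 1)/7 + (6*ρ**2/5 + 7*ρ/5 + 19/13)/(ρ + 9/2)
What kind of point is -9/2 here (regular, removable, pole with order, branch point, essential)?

The denominator factor ρ + 9/2 vanishes at -9/2 and appears to the power 1; the numerator there equals 253/13, nonzero, and no other factor vanishes.
The branch terms are analytic at this point.
Hence a pole whose order is the multiplicity, 1.

The point is a pole of order 1.


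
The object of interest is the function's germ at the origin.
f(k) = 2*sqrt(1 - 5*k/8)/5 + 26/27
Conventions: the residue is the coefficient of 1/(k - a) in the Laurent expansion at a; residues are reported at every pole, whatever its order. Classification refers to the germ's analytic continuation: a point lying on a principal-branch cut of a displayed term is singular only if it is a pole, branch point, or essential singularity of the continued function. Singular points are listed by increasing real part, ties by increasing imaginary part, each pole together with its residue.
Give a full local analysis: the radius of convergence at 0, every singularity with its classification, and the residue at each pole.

Radius of convergence at 0: 8/5.
At 8/5: an algebraic (square-root) branch point.

Branch term (2/5)*sqrt(1 - k/(8/5)): its argument vanishes at k = 8/5, a square-root branch point, modulus 8/5.
The radius of convergence is the smallest modulus among the singular points: 8/5.


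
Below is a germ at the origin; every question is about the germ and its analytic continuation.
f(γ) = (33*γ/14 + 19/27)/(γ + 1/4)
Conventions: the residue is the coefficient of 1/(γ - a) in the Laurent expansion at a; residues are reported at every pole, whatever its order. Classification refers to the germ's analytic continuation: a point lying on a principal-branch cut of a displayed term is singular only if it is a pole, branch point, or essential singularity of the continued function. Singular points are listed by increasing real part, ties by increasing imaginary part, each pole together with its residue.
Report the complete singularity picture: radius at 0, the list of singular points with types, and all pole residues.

Radius of convergence at 0: 1/4.
At -1/4: a pole of order 1; residue 173/1512.

Denominator factor (γ + 1/4): pole of order 1 at -1/4, modulus 1/4.
The radius of convergence is the smallest modulus among the singular points: 1/4.
At the order-1 pole -1/4 set g(γ) = (γ - (-1/4))*f(γ) = 33*γ/14 + 19/27.
Simple pole: residue = g(a) at a = -1/4, which is 173/1512.


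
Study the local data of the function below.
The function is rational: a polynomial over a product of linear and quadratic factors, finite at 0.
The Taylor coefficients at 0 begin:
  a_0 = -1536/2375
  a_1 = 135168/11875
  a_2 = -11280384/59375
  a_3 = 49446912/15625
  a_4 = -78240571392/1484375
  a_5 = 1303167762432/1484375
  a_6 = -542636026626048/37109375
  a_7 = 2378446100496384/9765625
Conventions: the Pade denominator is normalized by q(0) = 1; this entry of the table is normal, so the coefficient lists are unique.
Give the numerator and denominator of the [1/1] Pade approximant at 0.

The Pade approximant has numerator coefficients [-1536/2375, 3072/5225]; denominator coefficients [1, 918/55].

Taylor coefficients needed (read off): a_0 = -1536/2375, a_1 = 135168/11875, a_2 = -11280384/59375.
Write the denominator as Q(y) = 1 + q1*y. Requiring Q*f - P = O(y^3) with deg P <= 1 kills the coefficients of y^2..y^2 in Q*f:
  y^2: a_2 + q1*a_1 = 0, i.e. -11280384/59375 + (135168/11875)*q1 = 0.
Solving this linear system: q1 = 918/55.
The numerator is Q*f truncated at degree 1: P0 = a_0 = -1536/2375; P1 = a_1 + q1*a_0 = 3072/5225.


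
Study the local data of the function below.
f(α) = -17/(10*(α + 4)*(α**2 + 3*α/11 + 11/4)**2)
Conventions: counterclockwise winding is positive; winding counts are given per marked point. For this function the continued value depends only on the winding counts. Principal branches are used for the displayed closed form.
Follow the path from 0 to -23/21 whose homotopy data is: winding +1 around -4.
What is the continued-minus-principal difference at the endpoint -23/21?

Continued minus principal equals 0.

The function is rational, hence single-valued: continuing it around any pole returns the same value, so the difference is 0.


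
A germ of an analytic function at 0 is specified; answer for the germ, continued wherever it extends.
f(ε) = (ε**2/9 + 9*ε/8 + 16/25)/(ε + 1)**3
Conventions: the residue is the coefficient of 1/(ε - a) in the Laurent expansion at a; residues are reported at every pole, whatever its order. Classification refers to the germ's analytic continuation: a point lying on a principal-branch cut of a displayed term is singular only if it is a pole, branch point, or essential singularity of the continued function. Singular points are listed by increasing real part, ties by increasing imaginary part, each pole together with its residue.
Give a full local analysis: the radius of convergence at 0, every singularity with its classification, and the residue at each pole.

Radius of convergence at 0: 1.
At -1: a pole of order 3; residue 1/9.

Denominator factor (ε + 1)^3: pole of order 3 at -1, modulus 1.
The radius of convergence is the smallest modulus among the singular points: 1.
At the order-3 pole -1 set g(ε) = (ε - (-1))^3*f(ε) = ε**2/9 + 9*ε/8 + 16/25.
Order-3 pole: residue = g''(a)/2; g''(-1) = 2/9, so the residue is 1/9.


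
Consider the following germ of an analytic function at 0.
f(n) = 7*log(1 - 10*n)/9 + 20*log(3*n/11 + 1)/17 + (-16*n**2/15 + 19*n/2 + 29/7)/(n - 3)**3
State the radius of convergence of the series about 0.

Denominator factor (n - 3)^3: pole of order 3 at 3, modulus 3.
Branch term (7/9)*log(1 - n/(1/10)): its argument vanishes at n = 1/10, a logarithmic branch point, modulus 1/10.
Branch term (20/17)*log(1 - n/(-11/3)): its argument vanishes at n = -11/3, a logarithmic branch point, modulus 11/3.
The radius of convergence is the smallest modulus among the singular points: 1/10.

The radius of convergence is 1/10.


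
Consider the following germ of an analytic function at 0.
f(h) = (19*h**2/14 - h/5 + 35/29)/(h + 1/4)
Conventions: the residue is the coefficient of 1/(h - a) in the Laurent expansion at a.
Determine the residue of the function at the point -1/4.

At the order-1 pole -1/4 set g(h) = (h - (-1/4))*f(h) = 19*h**2/14 - h/5 + 35/29.
Simple pole: residue = g(a) at a = -1/4, which is 43579/32480.

The residue is 43579/32480.


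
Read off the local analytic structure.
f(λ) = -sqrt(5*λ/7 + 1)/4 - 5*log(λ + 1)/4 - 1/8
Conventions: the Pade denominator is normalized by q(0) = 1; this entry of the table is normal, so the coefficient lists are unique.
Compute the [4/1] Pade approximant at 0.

The Pade approximant has numerator coefficients [-3/8, -23688717/14458640, -17296575/40484192, 75531191/850168032, -2078078983/95218819584]; denominator coefficients [1, 205927/258190].

Taylor coefficients needed (expand at 0): a_0 = -3/8, a_1 = -75/56, a_2 = 1005/1568, a_3 = -27815/65856, a_4 = 387285/1229312, a_5 = -617781/2458624.
Write the denominator as Q(λ) = 1 + q1*λ. Requiring Q*f - P = O(λ^6) with deg P <= 4 kills the coefficients of λ^5..λ^5 in Q*f:
  λ^5: a_5 + q1*a_4 = 0, i.e. -617781/2458624 + (387285/1229312)*q1 = 0.
Solving this linear system: q1 = 205927/258190.
The numerator is Q*f truncated at degree 4: P0 = a_0 = -3/8; P1 = a_1 + q1*a_0 = -23688717/14458640; P2 = a_2 + q1*a_1 = -17296575/40484192; P3 = a_3 + q1*a_2 = 75531191/850168032; P4 = a_4 + q1*a_3 = -2078078983/95218819584.


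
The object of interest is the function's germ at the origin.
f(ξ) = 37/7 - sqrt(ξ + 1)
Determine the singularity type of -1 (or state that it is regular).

The point is an algebraic (square-root) branch point.

The term (-1)*sqrt(1 - ξ/(-1)) has argument 1 - -1/(-1) = 0 at -1: a square-root (algebraic, two-sheeted) branch point; the remaining terms are analytic or single-valued there.


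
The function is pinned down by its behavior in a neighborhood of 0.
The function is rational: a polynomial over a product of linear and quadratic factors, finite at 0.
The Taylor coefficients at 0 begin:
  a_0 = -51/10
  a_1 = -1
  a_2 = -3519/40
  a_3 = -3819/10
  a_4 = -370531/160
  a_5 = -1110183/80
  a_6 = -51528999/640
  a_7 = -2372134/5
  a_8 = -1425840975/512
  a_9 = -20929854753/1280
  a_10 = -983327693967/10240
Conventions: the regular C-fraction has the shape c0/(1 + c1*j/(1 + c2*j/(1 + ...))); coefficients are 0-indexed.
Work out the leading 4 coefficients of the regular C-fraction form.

The regular C-fraction coefficients are [-51/10, -10/51, -179069/2040, 54580761/651160].

Taylor coefficients (read off): a_0 = -51/10, a_1 = -1, a_2 = -3519/40, a_3 = -3819/10.
c0 = a_0 = -51/10. Peel one level at a time: if S = 1 + c*j/S' with S'(0) = 1, then c is the j-coefficient of S and S' = c*j/(S - 1).
S_1 = c0/f = 1 + (-10/51)*j + (-179069/10404)*j^2 + ...; c1 = -10/51.
S_2 = c1*j/(S_1 - 1) = 1 + (-179069/2040)*j + (11772321/1600)*j^2 + ...; c2 = -179069/2040.
S_3 = c2*j/(S_2 - 1) = 1 + (54580761/651160)*j + ...; c3 = 54580761/651160.


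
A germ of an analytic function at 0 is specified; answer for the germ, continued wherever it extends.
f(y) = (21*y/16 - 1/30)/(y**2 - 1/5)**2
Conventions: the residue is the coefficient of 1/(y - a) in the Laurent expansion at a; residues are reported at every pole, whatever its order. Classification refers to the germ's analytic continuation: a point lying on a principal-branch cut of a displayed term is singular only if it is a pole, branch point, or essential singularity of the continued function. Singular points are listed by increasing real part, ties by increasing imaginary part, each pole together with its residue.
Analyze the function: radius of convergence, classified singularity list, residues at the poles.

Radius of convergence at 0: (1/5)*sqrt(5).
At -(1/5)*sqrt(5): a pole of order 2; residue -(1/24)*sqrt(5).
At (1/5)*sqrt(5): a pole of order 2; residue (1/24)*sqrt(5).

Denominator factor (y**2 - 1/5)^2: discriminant 4/5, real irrational roots (1/5)*sqrt(5) and -(1/5)*sqrt(5); poles of order 2, moduli (1/5)*sqrt(5) and (1/5)*sqrt(5).
The radius of convergence is the smallest modulus among the singular points: (1/5)*sqrt(5).
The factor y**2 - 1/5 splits as (y - a)(y - a') with a = -(1/5)*sqrt(5), a' = (1/5)*sqrt(5). At the order-2 pole a set g(y) = (y - a)^2*f(y) = [21*y/16 - 1/30] / (y - a')^2.
Order-2 pole: residue = g'(a); g'(-(1/5)*sqrt(5)) = -(1/24)*sqrt(5), so the residue is -(1/24)*sqrt(5).
The factor y**2 - 1/5 splits as (y - a)(y - a') with a = (1/5)*sqrt(5), a' = -(1/5)*sqrt(5). At the order-2 pole a set g(y) = (y - a)^2*f(y) = [21*y/16 - 1/30] / (y - a')^2.
Order-2 pole: residue = g'(a); g'((1/5)*sqrt(5)) = (1/24)*sqrt(5), so the residue is (1/24)*sqrt(5).
List the singular points by increasing real part (a conjugate pair: the negative imaginary part first).


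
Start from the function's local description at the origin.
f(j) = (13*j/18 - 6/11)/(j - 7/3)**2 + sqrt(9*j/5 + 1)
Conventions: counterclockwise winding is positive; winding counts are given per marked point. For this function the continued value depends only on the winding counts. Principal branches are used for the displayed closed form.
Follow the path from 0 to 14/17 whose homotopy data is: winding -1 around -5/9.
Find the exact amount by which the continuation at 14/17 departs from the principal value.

Continued minus principal equals -(2/85)*sqrt(17935).

The rational part is single-valued and drops out of the difference; each branch term changes only by its own monodromy.
(1)*sqrt(1 - j/(-5/9)): winding -1 is odd, the square root flips sign, contributing -2*(1)*sqrt(1 - (14/17)/(-5/9)) = -2*(1)*sqrt(211/85) = -(2/85)*sqrt(17935).
Summing the contributions at j = 14/17 gives -(2/85)*sqrt(17935).


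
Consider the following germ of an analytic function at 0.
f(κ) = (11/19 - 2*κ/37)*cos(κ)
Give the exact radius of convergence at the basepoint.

The factor cos(κ) is entire and contributes no finite singular point.
The polynomial part has no poles.
No finite singular points: the Taylor series at 0 converges everywhere.

The radius of convergence is infinite.


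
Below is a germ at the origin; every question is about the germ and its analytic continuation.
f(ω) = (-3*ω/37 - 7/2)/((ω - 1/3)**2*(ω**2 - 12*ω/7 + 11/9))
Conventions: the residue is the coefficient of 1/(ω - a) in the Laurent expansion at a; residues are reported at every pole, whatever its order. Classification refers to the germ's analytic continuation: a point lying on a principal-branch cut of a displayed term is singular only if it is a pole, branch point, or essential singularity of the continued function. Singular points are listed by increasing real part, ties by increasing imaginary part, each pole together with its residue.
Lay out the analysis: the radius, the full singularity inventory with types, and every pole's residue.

Radius of convergence at 0: 1/3.
At 1/3: a pole of order 2; residue -61299/9472.
At (6/7) - ((1/21)*sqrt(215))*i: a pole of order 1; residue (61299/18944) + ((5733/94720)*sqrt(215))*i.
At (6/7) + ((1/21)*sqrt(215))*i: a pole of order 1; residue (61299/18944) - ((5733/94720)*sqrt(215))*i.


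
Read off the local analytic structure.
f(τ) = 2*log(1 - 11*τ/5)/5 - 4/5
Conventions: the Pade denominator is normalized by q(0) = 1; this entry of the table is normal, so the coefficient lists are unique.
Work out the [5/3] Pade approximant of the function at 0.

The Pade approximant has numerator coefficients [-4/5, 121/50, -5203/3500, -49247/105000, 14641/87500, 161051/8750000]; denominator coefficients [1, -33/8, 363/70, -1331/700].

Taylor coefficients needed (expand at 0): a_0 = -4/5, a_1 = -22/25, a_2 = -121/125, a_3 = -2662/1875, a_4 = -14641/6250, a_5 = -322102/78125, a_6 = -1771561/234375, a_7 = -38974342/2734375, a_8 = -214358881/7812500.
Write the denominator as Q(τ) = 1 + q1*τ + q2*τ^2 + q3*τ^3. Requiring Q*f - P = O(τ^9) with deg P <= 5 kills the coefficients of τ^6..τ^8 in Q*f:
  τ^6: a_6 + q1*a_5 + q2*a_4 + q3*a_3 = 0, i.e. -1771561/234375 + (-322102/78125)*q1 + (-14641/6250)*q2 + (-2662/1875)*q3 = 0.
  τ^7: a_7 + q1*a_6 + q2*a_5 + q3*a_4 = 0, i.e. -38974342/2734375 + (-1771561/234375)*q1 + (-322102/78125)*q2 + (-14641/6250)*q3 = 0.
  τ^8: a_8 + q1*a_7 + q2*a_6 + q3*a_5 = 0, i.e. -214358881/7812500 + (-38974342/2734375)*q1 + (-1771561/234375)*q2 + (-322102/78125)*q3 = 0.
Solving this linear system: q1 = -33/8, q2 = 363/70, q3 = -1331/700.
The numerator is Q*f truncated at degree 5: P0 = a_0 = -4/5; P1 = a_1 + q1*a_0 = 121/50; P2 = a_2 + q1*a_1 + q2*a_0 = -5203/3500; P3 = a_3 + q1*a_2 + q2*a_1 + q3*a_0 = -49247/105000; P4 = a_4 + q1*a_3 + q2*a_2 + q3*a_1 = 14641/87500; P5 = a_5 + q1*a_4 + q2*a_3 + q3*a_2 = 161051/8750000.


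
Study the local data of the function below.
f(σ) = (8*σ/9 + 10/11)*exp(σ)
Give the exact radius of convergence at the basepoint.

The radius of convergence is infinite.

The factor exp(σ) is entire and contributes no finite singular point.
The polynomial part has no poles.
No finite singular points: the Taylor series at 0 converges everywhere.


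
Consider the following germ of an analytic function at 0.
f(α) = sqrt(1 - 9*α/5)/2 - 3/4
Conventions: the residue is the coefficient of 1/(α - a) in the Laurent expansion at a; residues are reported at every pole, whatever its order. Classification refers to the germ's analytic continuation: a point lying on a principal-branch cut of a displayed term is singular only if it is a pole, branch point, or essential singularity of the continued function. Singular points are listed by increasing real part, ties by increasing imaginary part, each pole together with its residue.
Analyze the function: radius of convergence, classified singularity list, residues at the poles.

Branch term (1/2)*sqrt(1 - α/(5/9)): its argument vanishes at α = 5/9, a square-root branch point, modulus 5/9.
The radius of convergence is the smallest modulus among the singular points: 5/9.

Radius of convergence at 0: 5/9.
At 5/9: an algebraic (square-root) branch point.


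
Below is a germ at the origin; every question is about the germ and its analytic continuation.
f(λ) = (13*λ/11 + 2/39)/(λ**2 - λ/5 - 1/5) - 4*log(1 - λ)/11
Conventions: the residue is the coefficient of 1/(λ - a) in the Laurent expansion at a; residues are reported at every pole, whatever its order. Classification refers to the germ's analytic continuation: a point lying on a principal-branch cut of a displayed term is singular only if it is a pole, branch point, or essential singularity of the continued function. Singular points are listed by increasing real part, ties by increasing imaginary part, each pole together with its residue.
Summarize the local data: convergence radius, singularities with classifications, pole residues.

Radius of convergence at 0: -1/10 + (1/10)*sqrt(21).
At 1/10 - (1/10)*sqrt(21): a pole of order 1; residue 13/22 - (727/18018)*sqrt(21).
At 1/10 + (1/10)*sqrt(21): a pole of order 1; residue 13/22 + (727/18018)*sqrt(21).
At 1: a logarithmic branch point.

Denominator factor (λ**2 - λ/5 - 1/5): discriminant 21/25, real irrational roots 1/10 + (1/10)*sqrt(21) and 1/10 - (1/10)*sqrt(21); poles of order 1, moduli 1/10 + (1/10)*sqrt(21) and -1/10 + (1/10)*sqrt(21).
Branch term (-4/11)*log(1 - λ/(1)): its argument vanishes at λ = 1, a logarithmic branch point, modulus 1.
The radius of convergence is the smallest modulus among the singular points: -1/10 + (1/10)*sqrt(21).
The branch term is analytic at 1/10 - (1/10)*sqrt(21) and contributes nothing to the residue; only the rational part matters.
The factor λ**2 - λ/5 - 1/5 splits as (λ - a)(λ - a') with a = 1/10 - (1/10)*sqrt(21), a' = 1/10 + (1/10)*sqrt(21). At the order-1 pole a set g(λ) = (λ - a)*(rational part) = [13*λ/11 + 2/39] / (λ - a').
Simple pole: residue = g(a) at a = 1/10 - (1/10)*sqrt(21), which is 13/22 - (727/18018)*sqrt(21).
The branch term is analytic at 1/10 + (1/10)*sqrt(21) and contributes nothing to the residue; only the rational part matters.
The factor λ**2 - λ/5 - 1/5 splits as (λ - a)(λ - a') with a = 1/10 + (1/10)*sqrt(21), a' = 1/10 - (1/10)*sqrt(21). At the order-1 pole a set g(λ) = (λ - a)*(rational part) = [13*λ/11 + 2/39] / (λ - a').
Simple pole: residue = g(a) at a = 1/10 + (1/10)*sqrt(21), which is 13/22 + (727/18018)*sqrt(21).
List the singular points by increasing real part (a conjugate pair: the negative imaginary part first).


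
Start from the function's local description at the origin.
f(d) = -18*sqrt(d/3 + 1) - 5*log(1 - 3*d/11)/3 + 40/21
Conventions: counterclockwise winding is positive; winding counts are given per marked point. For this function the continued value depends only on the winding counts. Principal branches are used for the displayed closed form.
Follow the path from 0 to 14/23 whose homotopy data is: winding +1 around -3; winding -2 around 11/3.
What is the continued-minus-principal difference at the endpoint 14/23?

The rational part is single-valued and drops out of the difference; each branch term changes only by its own monodromy.
(-18)*sqrt(1 - d/(-3)): winding +1 is odd, the square root flips sign, contributing -2*(-18)*sqrt(1 - (14/23)/(-3)) = -2*(-18)*sqrt(83/69) = (12/23)*sqrt(5727).
(-5/3)*log(1 - d/(11/3)): each positive loop around 11/3 adds 2*pi*i to the log, so winding -2 contributes (-5/3)*(-2)*2*pi*i = (20/3)*pi*i.
Summing the contributions at d = 14/23 gives ((12/23)*sqrt(5727)) + ((20/3)*pi)*i.

Continued minus principal equals ((12/23)*sqrt(5727)) + ((20/3)*pi)*i.
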